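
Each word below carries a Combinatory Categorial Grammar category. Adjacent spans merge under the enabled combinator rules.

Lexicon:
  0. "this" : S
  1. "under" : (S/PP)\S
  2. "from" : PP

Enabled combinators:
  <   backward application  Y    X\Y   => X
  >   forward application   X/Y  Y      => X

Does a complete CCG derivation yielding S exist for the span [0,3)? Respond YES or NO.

YES

[0,3] S   >
  [0,2] S/PP   <
    [0,1] "this" : S
    [1,2] "under" : (S/PP)\S
  [2,3] "from" : PP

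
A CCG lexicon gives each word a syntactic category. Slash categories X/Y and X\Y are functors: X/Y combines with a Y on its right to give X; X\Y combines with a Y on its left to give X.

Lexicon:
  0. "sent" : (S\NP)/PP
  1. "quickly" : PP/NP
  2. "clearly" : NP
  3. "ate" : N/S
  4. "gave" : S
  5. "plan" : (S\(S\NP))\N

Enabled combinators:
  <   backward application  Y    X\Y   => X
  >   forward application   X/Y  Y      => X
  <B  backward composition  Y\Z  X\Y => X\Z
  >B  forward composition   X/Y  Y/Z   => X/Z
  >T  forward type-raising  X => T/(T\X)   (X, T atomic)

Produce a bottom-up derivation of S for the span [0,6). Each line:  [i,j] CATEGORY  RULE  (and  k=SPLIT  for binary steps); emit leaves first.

[0,1] (S\NP)/PP  lex  "sent"
[1,2] PP/NP  lex  "quickly"
[2,3] NP  lex  "clearly"
[1,3] PP  >  k=2
[0,3] S\NP  >  k=1
[3,4] N/S  lex  "ate"
[4,5] S  lex  "gave"
[3,5] N  >  k=4
[5,6] (S\(S\NP))\N  lex  "plan"
[3,6] S\(S\NP)  <  k=5
[0,6] S  <  k=3

[0,6] S   <
  [0,3] S\NP   >
    [0,1] "sent" : (S\NP)/PP
    [1,3] PP   >
      [1,2] "quickly" : PP/NP
      [2,3] "clearly" : NP
  [3,6] S\(S\NP)   <
    [3,5] N   >
      [3,4] "ate" : N/S
      [4,5] "gave" : S
    [5,6] "plan" : (S\(S\NP))\N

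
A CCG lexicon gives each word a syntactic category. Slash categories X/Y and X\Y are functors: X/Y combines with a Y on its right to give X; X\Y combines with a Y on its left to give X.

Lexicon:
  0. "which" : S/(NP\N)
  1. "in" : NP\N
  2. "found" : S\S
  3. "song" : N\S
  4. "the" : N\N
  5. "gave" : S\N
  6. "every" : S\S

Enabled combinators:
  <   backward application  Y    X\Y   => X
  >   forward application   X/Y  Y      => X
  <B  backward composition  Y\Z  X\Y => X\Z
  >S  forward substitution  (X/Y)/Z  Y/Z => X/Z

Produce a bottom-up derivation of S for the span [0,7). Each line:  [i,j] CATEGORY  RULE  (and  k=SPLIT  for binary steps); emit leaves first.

[0,7] S   <
  [0,5] N   <
    [0,2] S   >
      [0,1] "which" : S/(NP\N)
      [1,2] "in" : NP\N
    [2,5] N\S   <B
      [2,3] "found" : S\S
      [3,5] N\S   <B
        [3,4] "song" : N\S
        [4,5] "the" : N\N
  [5,7] S\N   <B
    [5,6] "gave" : S\N
    [6,7] "every" : S\S

[0,1] S/(NP\N)  lex  "which"
[1,2] NP\N  lex  "in"
[0,2] S  >  k=1
[2,3] S\S  lex  "found"
[3,4] N\S  lex  "song"
[4,5] N\N  lex  "the"
[3,5] N\S  <B  k=4
[2,5] N\S  <B  k=3
[0,5] N  <  k=2
[5,6] S\N  lex  "gave"
[6,7] S\S  lex  "every"
[5,7] S\N  <B  k=6
[0,7] S  <  k=5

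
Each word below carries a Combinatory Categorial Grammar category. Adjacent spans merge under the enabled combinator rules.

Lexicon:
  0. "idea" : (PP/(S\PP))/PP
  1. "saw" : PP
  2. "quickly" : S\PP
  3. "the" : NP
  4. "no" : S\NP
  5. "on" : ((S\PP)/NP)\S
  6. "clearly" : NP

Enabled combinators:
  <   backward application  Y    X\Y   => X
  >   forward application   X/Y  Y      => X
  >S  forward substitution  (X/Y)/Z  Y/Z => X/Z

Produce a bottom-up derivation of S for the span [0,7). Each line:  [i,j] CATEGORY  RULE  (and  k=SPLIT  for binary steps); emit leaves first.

[0,1] (PP/(S\PP))/PP  lex  "idea"
[1,2] PP  lex  "saw"
[0,2] PP/(S\PP)  >  k=1
[2,3] S\PP  lex  "quickly"
[0,3] PP  >  k=2
[3,4] NP  lex  "the"
[4,5] S\NP  lex  "no"
[3,5] S  <  k=4
[5,6] ((S\PP)/NP)\S  lex  "on"
[3,6] (S\PP)/NP  <  k=5
[6,7] NP  lex  "clearly"
[3,7] S\PP  >  k=6
[0,7] S  <  k=3

[0,7] S   <
  [0,3] PP   >
    [0,2] PP/(S\PP)   >
      [0,1] "idea" : (PP/(S\PP))/PP
      [1,2] "saw" : PP
    [2,3] "quickly" : S\PP
  [3,7] S\PP   >
    [3,6] (S\PP)/NP   <
      [3,5] S   <
        [3,4] "the" : NP
        [4,5] "no" : S\NP
      [5,6] "on" : ((S\PP)/NP)\S
    [6,7] "clearly" : NP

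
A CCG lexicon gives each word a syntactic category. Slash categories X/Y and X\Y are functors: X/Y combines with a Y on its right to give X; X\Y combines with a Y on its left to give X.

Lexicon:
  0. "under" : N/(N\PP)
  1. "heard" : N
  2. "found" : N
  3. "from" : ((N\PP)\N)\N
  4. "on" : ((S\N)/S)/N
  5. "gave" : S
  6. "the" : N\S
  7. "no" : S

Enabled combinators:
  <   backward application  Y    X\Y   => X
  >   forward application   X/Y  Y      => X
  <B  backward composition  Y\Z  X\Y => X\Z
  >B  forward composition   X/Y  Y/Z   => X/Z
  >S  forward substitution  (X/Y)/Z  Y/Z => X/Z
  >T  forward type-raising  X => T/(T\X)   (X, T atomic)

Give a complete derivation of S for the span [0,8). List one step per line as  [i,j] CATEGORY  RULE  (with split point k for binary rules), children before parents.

[0,8] S   <
  [0,4] N   >
    [0,1] "under" : N/(N\PP)
    [1,4] N\PP   <
      [1,2] "heard" : N
      [2,4] (N\PP)\N   <
        [2,3] "found" : N
        [3,4] "from" : ((N\PP)\N)\N
  [4,8] S\N   >
    [4,7] (S\N)/S   >
      [4,5] "on" : ((S\N)/S)/N
      [5,7] N   >
        [5,6] N/(N\S)   >T
          [5,6] "gave" : S
        [6,7] "the" : N\S
    [7,8] "no" : S

[0,1] N/(N\PP)  lex  "under"
[1,2] N  lex  "heard"
[2,3] N  lex  "found"
[3,4] ((N\PP)\N)\N  lex  "from"
[2,4] (N\PP)\N  <  k=3
[1,4] N\PP  <  k=2
[0,4] N  >  k=1
[4,5] ((S\N)/S)/N  lex  "on"
[5,6] S  lex  "gave"
[5,6] N/(N\S)  >T
[6,7] N\S  lex  "the"
[5,7] N  >  k=6
[4,7] (S\N)/S  >  k=5
[7,8] S  lex  "no"
[4,8] S\N  >  k=7
[0,8] S  <  k=4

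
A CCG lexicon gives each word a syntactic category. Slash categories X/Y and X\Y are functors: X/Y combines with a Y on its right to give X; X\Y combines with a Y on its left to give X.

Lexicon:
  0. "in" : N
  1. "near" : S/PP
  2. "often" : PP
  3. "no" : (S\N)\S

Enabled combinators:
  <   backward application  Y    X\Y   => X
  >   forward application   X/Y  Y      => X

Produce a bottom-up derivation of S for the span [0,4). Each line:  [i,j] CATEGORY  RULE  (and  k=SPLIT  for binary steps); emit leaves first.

[0,4] S   <
  [0,1] "in" : N
  [1,4] S\N   <
    [1,3] S   >
      [1,2] "near" : S/PP
      [2,3] "often" : PP
    [3,4] "no" : (S\N)\S

[0,1] N  lex  "in"
[1,2] S/PP  lex  "near"
[2,3] PP  lex  "often"
[1,3] S  >  k=2
[3,4] (S\N)\S  lex  "no"
[1,4] S\N  <  k=3
[0,4] S  <  k=1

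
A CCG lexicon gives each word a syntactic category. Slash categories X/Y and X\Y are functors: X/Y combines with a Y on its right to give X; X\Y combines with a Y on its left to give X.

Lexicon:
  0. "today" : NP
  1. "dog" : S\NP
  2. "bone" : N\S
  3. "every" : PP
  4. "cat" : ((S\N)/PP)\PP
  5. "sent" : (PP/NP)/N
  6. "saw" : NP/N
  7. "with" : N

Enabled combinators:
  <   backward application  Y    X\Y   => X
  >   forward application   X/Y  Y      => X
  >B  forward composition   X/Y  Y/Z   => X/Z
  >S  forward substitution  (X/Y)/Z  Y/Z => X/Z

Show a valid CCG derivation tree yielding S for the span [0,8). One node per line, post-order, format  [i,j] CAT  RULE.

[0,1] NP  lex  "today"
[1,2] S\NP  lex  "dog"
[0,2] S  <  k=1
[2,3] N\S  lex  "bone"
[0,3] N  <  k=2
[3,4] PP  lex  "every"
[4,5] ((S\N)/PP)\PP  lex  "cat"
[3,5] (S\N)/PP  <  k=4
[5,6] (PP/NP)/N  lex  "sent"
[6,7] NP/N  lex  "saw"
[5,7] PP/N  >S  k=6
[7,8] N  lex  "with"
[5,8] PP  >  k=7
[3,8] S\N  >  k=5
[0,8] S  <  k=3

[0,8] S   <
  [0,3] N   <
    [0,2] S   <
      [0,1] "today" : NP
      [1,2] "dog" : S\NP
    [2,3] "bone" : N\S
  [3,8] S\N   >
    [3,5] (S\N)/PP   <
      [3,4] "every" : PP
      [4,5] "cat" : ((S\N)/PP)\PP
    [5,8] PP   >
      [5,7] PP/N   >S
        [5,6] "sent" : (PP/NP)/N
        [6,7] "saw" : NP/N
      [7,8] "with" : N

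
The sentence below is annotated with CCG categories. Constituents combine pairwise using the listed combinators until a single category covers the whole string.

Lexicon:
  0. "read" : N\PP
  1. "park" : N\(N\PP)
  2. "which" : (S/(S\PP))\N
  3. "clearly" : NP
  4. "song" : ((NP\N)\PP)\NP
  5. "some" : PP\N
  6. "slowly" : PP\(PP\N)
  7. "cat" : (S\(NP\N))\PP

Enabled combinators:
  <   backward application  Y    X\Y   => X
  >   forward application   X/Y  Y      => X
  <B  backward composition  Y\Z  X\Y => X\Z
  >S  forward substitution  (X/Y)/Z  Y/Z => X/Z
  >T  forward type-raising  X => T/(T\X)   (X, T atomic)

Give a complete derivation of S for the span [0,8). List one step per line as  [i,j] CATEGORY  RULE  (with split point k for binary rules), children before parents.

[0,1] N\PP  lex  "read"
[1,2] N\(N\PP)  lex  "park"
[0,2] N  <  k=1
[2,3] (S/(S\PP))\N  lex  "which"
[0,3] S/(S\PP)  <  k=2
[3,4] NP  lex  "clearly"
[4,5] ((NP\N)\PP)\NP  lex  "song"
[3,5] (NP\N)\PP  <  k=4
[5,6] PP\N  lex  "some"
[6,7] PP\(PP\N)  lex  "slowly"
[5,7] PP  <  k=6
[7,8] (S\(NP\N))\PP  lex  "cat"
[5,8] S\(NP\N)  <  k=7
[3,8] S\PP  <B  k=5
[0,8] S  >  k=3

[0,8] S   >
  [0,3] S/(S\PP)   <
    [0,2] N   <
      [0,1] "read" : N\PP
      [1,2] "park" : N\(N\PP)
    [2,3] "which" : (S/(S\PP))\N
  [3,8] S\PP   <B
    [3,5] (NP\N)\PP   <
      [3,4] "clearly" : NP
      [4,5] "song" : ((NP\N)\PP)\NP
    [5,8] S\(NP\N)   <
      [5,7] PP   <
        [5,6] "some" : PP\N
        [6,7] "slowly" : PP\(PP\N)
      [7,8] "cat" : (S\(NP\N))\PP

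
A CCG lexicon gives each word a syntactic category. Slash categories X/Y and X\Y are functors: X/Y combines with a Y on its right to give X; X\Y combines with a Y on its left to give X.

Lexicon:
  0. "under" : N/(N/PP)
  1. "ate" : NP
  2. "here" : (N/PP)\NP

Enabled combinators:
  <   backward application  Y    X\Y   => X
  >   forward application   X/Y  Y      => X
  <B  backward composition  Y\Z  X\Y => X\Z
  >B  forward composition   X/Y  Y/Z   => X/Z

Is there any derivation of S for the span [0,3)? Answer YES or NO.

N/(N/PP) NP (N/PP)\NP
CKY chart[0,3] = {N}; S ∉ chart

NO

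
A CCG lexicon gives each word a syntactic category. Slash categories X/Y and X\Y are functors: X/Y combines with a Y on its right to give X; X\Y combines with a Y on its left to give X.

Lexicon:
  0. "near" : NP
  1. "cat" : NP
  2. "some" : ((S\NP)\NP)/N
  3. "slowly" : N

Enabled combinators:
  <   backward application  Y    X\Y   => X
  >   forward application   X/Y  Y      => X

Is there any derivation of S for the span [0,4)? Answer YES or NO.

YES

[0,4] S   <
  [0,1] "near" : NP
  [1,4] S\NP   <
    [1,2] "cat" : NP
    [2,4] (S\NP)\NP   >
      [2,3] "some" : ((S\NP)\NP)/N
      [3,4] "slowly" : N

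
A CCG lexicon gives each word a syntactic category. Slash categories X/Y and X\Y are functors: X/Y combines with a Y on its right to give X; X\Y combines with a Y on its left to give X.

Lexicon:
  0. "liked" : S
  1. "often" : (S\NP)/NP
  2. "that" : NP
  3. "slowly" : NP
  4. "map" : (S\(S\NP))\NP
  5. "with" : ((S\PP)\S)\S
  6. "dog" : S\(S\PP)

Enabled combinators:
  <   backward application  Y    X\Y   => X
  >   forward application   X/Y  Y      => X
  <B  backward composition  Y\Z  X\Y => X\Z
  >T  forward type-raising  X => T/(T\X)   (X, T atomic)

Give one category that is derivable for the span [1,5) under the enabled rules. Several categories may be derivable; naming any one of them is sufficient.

S

[0,7] S   <
  [0,6] S\PP   <
    [0,1] "liked" : S
    [1,6] (S\PP)\S   <
      [1,5] S   <
        [1,3] S\NP   >
          [1,2] "often" : (S\NP)/NP
          [2,3] "that" : NP
        [3,5] S\(S\NP)   <
          [3,4] "slowly" : NP
          [4,5] "map" : (S\(S\NP))\NP
      [5,6] "with" : ((S\PP)\S)\S
  [6,7] "dog" : S\(S\PP)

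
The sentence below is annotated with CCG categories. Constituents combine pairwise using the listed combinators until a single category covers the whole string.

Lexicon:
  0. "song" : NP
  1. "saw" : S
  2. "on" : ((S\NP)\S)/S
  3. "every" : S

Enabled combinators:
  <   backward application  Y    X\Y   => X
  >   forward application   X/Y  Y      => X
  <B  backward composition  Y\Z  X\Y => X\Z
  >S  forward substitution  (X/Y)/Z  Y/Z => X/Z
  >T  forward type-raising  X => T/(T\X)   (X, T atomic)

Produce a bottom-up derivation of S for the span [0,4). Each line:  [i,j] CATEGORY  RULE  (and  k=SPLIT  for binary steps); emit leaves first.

[0,4] S   <
  [0,1] "song" : NP
  [1,4] S\NP   <
    [1,2] "saw" : S
    [2,4] (S\NP)\S   >
      [2,3] "on" : ((S\NP)\S)/S
      [3,4] "every" : S

[0,1] NP  lex  "song"
[1,2] S  lex  "saw"
[2,3] ((S\NP)\S)/S  lex  "on"
[3,4] S  lex  "every"
[2,4] (S\NP)\S  >  k=3
[1,4] S\NP  <  k=2
[0,4] S  <  k=1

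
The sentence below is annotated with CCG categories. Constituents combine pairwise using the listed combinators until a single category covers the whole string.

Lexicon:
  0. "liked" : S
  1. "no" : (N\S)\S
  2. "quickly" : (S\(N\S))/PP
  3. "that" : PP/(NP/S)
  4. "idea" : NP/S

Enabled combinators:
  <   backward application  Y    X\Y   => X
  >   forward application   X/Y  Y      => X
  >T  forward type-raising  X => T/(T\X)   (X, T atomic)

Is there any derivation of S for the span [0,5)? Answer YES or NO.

[0,5] S   <
  [0,2] N\S   <
    [0,1] "liked" : S
    [1,2] "no" : (N\S)\S
  [2,5] S\(N\S)   >
    [2,3] "quickly" : (S\(N\S))/PP
    [3,5] PP   >
      [3,4] "that" : PP/(NP/S)
      [4,5] "idea" : NP/S

YES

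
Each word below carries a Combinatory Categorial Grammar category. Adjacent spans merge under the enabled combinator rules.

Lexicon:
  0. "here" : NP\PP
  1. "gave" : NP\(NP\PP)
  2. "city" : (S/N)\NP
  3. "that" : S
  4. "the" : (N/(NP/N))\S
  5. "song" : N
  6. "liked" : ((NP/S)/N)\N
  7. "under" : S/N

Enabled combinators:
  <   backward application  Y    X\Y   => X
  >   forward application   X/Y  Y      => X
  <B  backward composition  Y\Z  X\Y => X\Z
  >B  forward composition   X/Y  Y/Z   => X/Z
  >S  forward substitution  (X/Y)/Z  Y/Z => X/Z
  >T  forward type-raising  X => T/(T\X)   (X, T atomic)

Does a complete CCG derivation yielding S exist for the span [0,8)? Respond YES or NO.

[0,8] S   >
  [0,3] S/N   <
    [0,2] NP   <
      [0,1] "here" : NP\PP
      [1,2] "gave" : NP\(NP\PP)
    [2,3] "city" : (S/N)\NP
  [3,8] N   >
    [3,5] N/(NP/N)   <
      [3,4] "that" : S
      [4,5] "the" : (N/(NP/N))\S
    [5,8] NP/N   >S
      [5,7] (NP/S)/N   <
        [5,6] "song" : N
        [6,7] "liked" : ((NP/S)/N)\N
      [7,8] "under" : S/N

YES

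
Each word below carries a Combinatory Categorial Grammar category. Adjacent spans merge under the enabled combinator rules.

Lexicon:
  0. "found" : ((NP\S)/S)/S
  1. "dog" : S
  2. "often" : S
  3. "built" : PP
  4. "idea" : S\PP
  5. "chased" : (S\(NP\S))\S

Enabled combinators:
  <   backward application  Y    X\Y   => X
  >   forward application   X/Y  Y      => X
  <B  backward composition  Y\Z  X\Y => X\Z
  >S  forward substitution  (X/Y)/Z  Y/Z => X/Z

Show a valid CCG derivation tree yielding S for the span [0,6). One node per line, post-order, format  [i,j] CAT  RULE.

[0,1] ((NP\S)/S)/S  lex  "found"
[1,2] S  lex  "dog"
[0,2] (NP\S)/S  >  k=1
[2,3] S  lex  "often"
[0,3] NP\S  >  k=2
[3,4] PP  lex  "built"
[4,5] S\PP  lex  "idea"
[3,5] S  <  k=4
[5,6] (S\(NP\S))\S  lex  "chased"
[3,6] S\(NP\S)  <  k=5
[0,6] S  <  k=3

[0,6] S   <
  [0,3] NP\S   >
    [0,2] (NP\S)/S   >
      [0,1] "found" : ((NP\S)/S)/S
      [1,2] "dog" : S
    [2,3] "often" : S
  [3,6] S\(NP\S)   <
    [3,5] S   <
      [3,4] "built" : PP
      [4,5] "idea" : S\PP
    [5,6] "chased" : (S\(NP\S))\S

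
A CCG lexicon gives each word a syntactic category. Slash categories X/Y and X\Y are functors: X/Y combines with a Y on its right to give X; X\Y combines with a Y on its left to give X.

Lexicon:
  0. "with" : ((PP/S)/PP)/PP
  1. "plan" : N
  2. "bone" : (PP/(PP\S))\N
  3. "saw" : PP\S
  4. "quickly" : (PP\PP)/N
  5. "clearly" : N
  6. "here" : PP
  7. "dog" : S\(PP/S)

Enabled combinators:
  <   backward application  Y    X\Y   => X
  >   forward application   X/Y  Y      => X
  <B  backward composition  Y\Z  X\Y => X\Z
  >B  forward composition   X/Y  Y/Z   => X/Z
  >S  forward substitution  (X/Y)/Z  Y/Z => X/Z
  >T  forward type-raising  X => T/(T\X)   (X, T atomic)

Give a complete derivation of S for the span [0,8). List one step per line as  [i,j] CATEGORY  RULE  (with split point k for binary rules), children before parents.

[0,1] ((PP/S)/PP)/PP  lex  "with"
[1,2] N  lex  "plan"
[2,3] (PP/(PP\S))\N  lex  "bone"
[1,3] PP/(PP\S)  <  k=2
[3,4] PP\S  lex  "saw"
[4,5] (PP\PP)/N  lex  "quickly"
[5,6] N  lex  "clearly"
[4,6] PP\PP  >  k=5
[3,6] PP\S  <B  k=4
[1,6] PP  >  k=3
[0,6] (PP/S)/PP  >  k=1
[6,7] PP  lex  "here"
[0,7] PP/S  >  k=6
[7,8] S\(PP/S)  lex  "dog"
[0,8] S  <  k=7

[0,8] S   <
  [0,7] PP/S   >
    [0,6] (PP/S)/PP   >
      [0,1] "with" : ((PP/S)/PP)/PP
      [1,6] PP   >
        [1,3] PP/(PP\S)   <
          [1,2] "plan" : N
          [2,3] "bone" : (PP/(PP\S))\N
        [3,6] PP\S   <B
          [3,4] "saw" : PP\S
          [4,6] PP\PP   >
            [4,5] "quickly" : (PP\PP)/N
            [5,6] "clearly" : N
    [6,7] "here" : PP
  [7,8] "dog" : S\(PP/S)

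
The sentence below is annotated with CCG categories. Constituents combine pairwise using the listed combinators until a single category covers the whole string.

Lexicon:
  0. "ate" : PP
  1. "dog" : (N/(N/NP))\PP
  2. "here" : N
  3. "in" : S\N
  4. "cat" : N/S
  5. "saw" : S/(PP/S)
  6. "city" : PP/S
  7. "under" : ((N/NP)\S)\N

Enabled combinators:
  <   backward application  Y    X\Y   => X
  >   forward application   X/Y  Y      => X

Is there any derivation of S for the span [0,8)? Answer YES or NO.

PP (N/(N/NP))\PP N S\N N/S S/(PP/S) PP/S ((N/NP)\S)\N
CKY chart[0,8] = {N}; S ∉ chart

NO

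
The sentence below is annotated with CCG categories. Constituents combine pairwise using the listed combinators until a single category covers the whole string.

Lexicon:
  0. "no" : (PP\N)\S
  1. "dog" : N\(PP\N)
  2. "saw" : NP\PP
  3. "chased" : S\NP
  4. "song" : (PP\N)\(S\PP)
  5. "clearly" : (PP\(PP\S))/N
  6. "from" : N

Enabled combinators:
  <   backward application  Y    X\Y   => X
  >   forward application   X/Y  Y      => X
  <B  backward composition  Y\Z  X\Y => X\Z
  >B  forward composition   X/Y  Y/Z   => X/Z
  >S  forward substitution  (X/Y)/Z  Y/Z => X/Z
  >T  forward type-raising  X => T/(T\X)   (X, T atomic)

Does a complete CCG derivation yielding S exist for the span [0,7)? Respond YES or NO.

NO

(PP\N)\S N\(PP\N) NP\PP S\NP (PP\N)\(S\PP) (PP\(PP\S))/N N
CKY chart[0,7] = {N/(N\PP), NP/(NP\PP), PP, PP/(PP\PP), S/(S\PP)}; S ∉ chart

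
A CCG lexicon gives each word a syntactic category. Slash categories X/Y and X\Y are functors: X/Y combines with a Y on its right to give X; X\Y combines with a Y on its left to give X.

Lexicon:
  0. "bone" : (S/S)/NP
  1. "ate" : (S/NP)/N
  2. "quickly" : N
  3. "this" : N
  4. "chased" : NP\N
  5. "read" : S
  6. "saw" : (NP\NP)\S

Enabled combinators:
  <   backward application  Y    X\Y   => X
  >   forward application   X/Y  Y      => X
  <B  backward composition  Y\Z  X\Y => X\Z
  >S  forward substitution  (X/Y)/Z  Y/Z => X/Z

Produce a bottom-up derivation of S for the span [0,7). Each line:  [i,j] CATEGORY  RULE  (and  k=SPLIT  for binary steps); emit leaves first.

[0,1] (S/S)/NP  lex  "bone"
[1,2] (S/NP)/N  lex  "ate"
[2,3] N  lex  "quickly"
[1,3] S/NP  >  k=2
[0,3] S/NP  >S  k=1
[3,4] N  lex  "this"
[4,5] NP\N  lex  "chased"
[5,6] S  lex  "read"
[6,7] (NP\NP)\S  lex  "saw"
[5,7] NP\NP  <  k=6
[4,7] NP\N  <B  k=5
[3,7] NP  <  k=4
[0,7] S  >  k=3

[0,7] S   >
  [0,3] S/NP   >S
    [0,1] "bone" : (S/S)/NP
    [1,3] S/NP   >
      [1,2] "ate" : (S/NP)/N
      [2,3] "quickly" : N
  [3,7] NP   <
    [3,4] "this" : N
    [4,7] NP\N   <B
      [4,5] "chased" : NP\N
      [5,7] NP\NP   <
        [5,6] "read" : S
        [6,7] "saw" : (NP\NP)\S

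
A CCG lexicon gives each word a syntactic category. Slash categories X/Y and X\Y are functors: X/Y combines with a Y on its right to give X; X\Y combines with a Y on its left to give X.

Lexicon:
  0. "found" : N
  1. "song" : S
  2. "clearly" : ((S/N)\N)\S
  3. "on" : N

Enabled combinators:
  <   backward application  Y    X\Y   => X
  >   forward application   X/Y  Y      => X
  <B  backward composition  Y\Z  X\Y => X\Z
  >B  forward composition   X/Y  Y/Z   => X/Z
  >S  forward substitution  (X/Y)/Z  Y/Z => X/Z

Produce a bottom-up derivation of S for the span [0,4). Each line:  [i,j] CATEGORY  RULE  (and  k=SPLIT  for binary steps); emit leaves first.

[0,1] N  lex  "found"
[1,2] S  lex  "song"
[2,3] ((S/N)\N)\S  lex  "clearly"
[1,3] (S/N)\N  <  k=2
[0,3] S/N  <  k=1
[3,4] N  lex  "on"
[0,4] S  >  k=3

[0,4] S   >
  [0,3] S/N   <
    [0,1] "found" : N
    [1,3] (S/N)\N   <
      [1,2] "song" : S
      [2,3] "clearly" : ((S/N)\N)\S
  [3,4] "on" : N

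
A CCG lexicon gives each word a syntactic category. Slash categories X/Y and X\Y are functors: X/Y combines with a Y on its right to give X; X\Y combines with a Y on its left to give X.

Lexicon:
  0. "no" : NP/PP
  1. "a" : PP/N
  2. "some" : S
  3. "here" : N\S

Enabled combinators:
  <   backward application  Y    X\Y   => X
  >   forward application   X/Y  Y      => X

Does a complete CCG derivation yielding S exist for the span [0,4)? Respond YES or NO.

NO

NP/PP PP/N S N\S
CKY chart[0,4] = {NP}; S ∉ chart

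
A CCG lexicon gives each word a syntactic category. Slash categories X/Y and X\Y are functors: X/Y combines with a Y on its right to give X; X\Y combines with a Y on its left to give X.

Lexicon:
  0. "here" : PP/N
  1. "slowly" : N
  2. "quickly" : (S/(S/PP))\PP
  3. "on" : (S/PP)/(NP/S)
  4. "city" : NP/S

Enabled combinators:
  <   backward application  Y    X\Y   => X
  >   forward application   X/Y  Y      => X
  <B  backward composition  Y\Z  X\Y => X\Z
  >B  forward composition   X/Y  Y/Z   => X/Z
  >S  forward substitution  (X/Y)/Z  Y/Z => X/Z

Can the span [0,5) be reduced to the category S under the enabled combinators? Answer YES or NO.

[0,5] S   >
  [0,3] S/(S/PP)   <
    [0,2] PP   >
      [0,1] "here" : PP/N
      [1,2] "slowly" : N
    [2,3] "quickly" : (S/(S/PP))\PP
  [3,5] S/PP   >
    [3,4] "on" : (S/PP)/(NP/S)
    [4,5] "city" : NP/S

YES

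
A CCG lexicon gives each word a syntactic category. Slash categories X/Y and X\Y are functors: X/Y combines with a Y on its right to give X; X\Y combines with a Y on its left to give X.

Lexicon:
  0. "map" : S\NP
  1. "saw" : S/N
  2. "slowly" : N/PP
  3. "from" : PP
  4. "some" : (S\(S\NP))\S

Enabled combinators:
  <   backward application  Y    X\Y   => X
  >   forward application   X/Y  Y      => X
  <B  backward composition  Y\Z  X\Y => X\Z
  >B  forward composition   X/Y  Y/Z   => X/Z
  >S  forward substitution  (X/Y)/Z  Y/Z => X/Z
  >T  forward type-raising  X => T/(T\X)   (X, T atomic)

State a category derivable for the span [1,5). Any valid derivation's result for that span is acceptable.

S\(S\NP)

[0,5] S   <
  [0,1] "map" : S\NP
  [1,5] S\(S\NP)   <
    [1,4] S   >
      [1,2] "saw" : S/N
      [2,4] N   >
        [2,3] "slowly" : N/PP
        [3,4] "from" : PP
    [4,5] "some" : (S\(S\NP))\S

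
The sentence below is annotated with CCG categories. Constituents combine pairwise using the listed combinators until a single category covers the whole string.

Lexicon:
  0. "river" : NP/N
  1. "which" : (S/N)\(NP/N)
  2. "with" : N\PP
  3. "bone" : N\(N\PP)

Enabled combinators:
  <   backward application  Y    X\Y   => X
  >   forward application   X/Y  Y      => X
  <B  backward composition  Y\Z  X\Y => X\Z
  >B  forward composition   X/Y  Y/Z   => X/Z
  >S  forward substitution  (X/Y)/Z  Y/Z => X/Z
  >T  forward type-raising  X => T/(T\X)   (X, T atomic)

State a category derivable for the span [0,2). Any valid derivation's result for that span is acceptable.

S/N

[0,4] S   >
  [0,2] S/N   <
    [0,1] "river" : NP/N
    [1,2] "which" : (S/N)\(NP/N)
  [2,4] N   <
    [2,3] "with" : N\PP
    [3,4] "bone" : N\(N\PP)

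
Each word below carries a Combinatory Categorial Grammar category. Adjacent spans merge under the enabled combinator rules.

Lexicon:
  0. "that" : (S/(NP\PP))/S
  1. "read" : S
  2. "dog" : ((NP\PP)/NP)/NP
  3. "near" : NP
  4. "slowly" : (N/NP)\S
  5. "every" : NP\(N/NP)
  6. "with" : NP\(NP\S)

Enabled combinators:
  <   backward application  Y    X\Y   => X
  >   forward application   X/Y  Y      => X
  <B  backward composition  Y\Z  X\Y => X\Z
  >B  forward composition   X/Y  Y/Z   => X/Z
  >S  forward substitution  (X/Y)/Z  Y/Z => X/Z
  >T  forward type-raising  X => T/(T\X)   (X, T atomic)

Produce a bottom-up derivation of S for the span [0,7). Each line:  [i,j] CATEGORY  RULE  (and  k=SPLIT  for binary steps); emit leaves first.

[0,1] (S/(NP\PP))/S  lex  "that"
[1,2] S  lex  "read"
[0,2] S/(NP\PP)  >  k=1
[2,3] ((NP\PP)/NP)/NP  lex  "dog"
[3,4] NP  lex  "near"
[2,4] (NP\PP)/NP  >  k=3
[4,5] (N/NP)\S  lex  "slowly"
[5,6] NP\(N/NP)  lex  "every"
[4,6] NP\S  <B  k=5
[6,7] NP\(NP\S)  lex  "with"
[4,7] NP  <  k=6
[2,7] NP\PP  >  k=4
[0,7] S  >  k=2

[0,7] S   >
  [0,2] S/(NP\PP)   >
    [0,1] "that" : (S/(NP\PP))/S
    [1,2] "read" : S
  [2,7] NP\PP   >
    [2,4] (NP\PP)/NP   >
      [2,3] "dog" : ((NP\PP)/NP)/NP
      [3,4] "near" : NP
    [4,7] NP   <
      [4,6] NP\S   <B
        [4,5] "slowly" : (N/NP)\S
        [5,6] "every" : NP\(N/NP)
      [6,7] "with" : NP\(NP\S)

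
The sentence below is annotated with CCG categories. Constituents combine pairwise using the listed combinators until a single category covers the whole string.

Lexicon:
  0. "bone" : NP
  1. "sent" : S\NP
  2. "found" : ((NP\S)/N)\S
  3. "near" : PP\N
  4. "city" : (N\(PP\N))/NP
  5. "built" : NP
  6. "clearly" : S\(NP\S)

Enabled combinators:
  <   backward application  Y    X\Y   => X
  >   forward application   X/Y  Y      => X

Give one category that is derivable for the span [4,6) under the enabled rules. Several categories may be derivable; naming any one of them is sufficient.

[0,7] S   <
  [0,6] NP\S   >
    [0,3] (NP\S)/N   <
      [0,2] S   <
        [0,1] "bone" : NP
        [1,2] "sent" : S\NP
      [2,3] "found" : ((NP\S)/N)\S
    [3,6] N   <
      [3,4] "near" : PP\N
      [4,6] N\(PP\N)   >
        [4,5] "city" : (N\(PP\N))/NP
        [5,6] "built" : NP
  [6,7] "clearly" : S\(NP\S)

N\(PP\N)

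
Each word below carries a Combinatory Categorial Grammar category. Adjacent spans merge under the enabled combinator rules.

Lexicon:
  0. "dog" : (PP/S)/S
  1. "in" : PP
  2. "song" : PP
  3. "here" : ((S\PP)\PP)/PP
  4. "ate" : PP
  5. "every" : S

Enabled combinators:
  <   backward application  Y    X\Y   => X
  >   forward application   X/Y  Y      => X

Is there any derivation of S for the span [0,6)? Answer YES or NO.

(PP/S)/S PP PP ((S\PP)\PP)/PP PP S
CKY chart[0,6] = {PP}; S ∉ chart

NO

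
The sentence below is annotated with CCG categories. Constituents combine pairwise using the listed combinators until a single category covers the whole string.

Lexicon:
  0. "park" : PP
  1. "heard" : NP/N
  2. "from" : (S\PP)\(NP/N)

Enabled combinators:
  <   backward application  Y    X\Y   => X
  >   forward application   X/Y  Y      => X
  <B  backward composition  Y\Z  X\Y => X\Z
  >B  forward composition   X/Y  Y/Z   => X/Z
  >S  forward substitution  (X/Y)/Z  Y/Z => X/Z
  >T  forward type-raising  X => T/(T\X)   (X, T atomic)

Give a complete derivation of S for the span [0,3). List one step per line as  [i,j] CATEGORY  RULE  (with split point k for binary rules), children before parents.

[0,3] S   <
  [0,1] "park" : PP
  [1,3] S\PP   <
    [1,2] "heard" : NP/N
    [2,3] "from" : (S\PP)\(NP/N)

[0,1] PP  lex  "park"
[1,2] NP/N  lex  "heard"
[2,3] (S\PP)\(NP/N)  lex  "from"
[1,3] S\PP  <  k=2
[0,3] S  <  k=1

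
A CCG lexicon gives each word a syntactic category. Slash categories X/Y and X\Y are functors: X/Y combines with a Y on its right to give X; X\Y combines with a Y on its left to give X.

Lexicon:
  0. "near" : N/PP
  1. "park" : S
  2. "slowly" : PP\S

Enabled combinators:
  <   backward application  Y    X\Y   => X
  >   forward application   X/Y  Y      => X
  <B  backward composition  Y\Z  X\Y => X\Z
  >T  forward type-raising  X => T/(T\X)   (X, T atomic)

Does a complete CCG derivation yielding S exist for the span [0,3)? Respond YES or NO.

N/PP S PP\S
CKY chart[0,3] = {N, N/(N\N), NP/(NP\N), PP/(PP\N), S/(S\N)}; S ∉ chart

NO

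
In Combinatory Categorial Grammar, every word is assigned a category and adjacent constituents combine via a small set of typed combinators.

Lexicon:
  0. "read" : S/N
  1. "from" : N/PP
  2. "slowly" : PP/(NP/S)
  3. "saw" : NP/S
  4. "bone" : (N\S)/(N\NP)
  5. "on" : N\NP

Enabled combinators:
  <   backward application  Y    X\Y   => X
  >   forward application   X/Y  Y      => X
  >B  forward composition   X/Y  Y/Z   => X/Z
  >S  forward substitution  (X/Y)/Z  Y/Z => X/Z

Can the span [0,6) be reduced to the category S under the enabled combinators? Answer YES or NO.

S/N N/PP PP/(NP/S) NP/S (N\S)/(N\NP) N\NP
CKY chart[0,6] = {N}; S ∉ chart

NO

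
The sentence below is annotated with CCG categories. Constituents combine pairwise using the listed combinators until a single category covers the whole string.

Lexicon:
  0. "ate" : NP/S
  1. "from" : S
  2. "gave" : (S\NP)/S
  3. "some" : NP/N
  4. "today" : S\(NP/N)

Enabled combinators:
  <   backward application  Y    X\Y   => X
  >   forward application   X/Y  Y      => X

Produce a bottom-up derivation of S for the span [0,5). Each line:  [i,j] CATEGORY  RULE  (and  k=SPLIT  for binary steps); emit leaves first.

[0,5] S   <
  [0,2] NP   >
    [0,1] "ate" : NP/S
    [1,2] "from" : S
  [2,5] S\NP   >
    [2,3] "gave" : (S\NP)/S
    [3,5] S   <
      [3,4] "some" : NP/N
      [4,5] "today" : S\(NP/N)

[0,1] NP/S  lex  "ate"
[1,2] S  lex  "from"
[0,2] NP  >  k=1
[2,3] (S\NP)/S  lex  "gave"
[3,4] NP/N  lex  "some"
[4,5] S\(NP/N)  lex  "today"
[3,5] S  <  k=4
[2,5] S\NP  >  k=3
[0,5] S  <  k=2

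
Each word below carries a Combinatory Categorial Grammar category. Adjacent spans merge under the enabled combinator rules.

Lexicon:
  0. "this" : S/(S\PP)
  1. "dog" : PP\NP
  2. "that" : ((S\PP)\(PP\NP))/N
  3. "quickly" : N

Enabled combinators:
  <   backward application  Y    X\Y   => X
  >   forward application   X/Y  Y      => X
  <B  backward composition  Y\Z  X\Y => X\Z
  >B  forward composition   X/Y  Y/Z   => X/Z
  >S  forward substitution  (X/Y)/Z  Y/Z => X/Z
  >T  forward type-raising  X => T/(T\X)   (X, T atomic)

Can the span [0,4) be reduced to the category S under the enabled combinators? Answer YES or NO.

[0,4] S   >
  [0,1] "this" : S/(S\PP)
  [1,4] S\PP   <
    [1,2] "dog" : PP\NP
    [2,4] (S\PP)\(PP\NP)   >
      [2,3] "that" : ((S\PP)\(PP\NP))/N
      [3,4] "quickly" : N

YES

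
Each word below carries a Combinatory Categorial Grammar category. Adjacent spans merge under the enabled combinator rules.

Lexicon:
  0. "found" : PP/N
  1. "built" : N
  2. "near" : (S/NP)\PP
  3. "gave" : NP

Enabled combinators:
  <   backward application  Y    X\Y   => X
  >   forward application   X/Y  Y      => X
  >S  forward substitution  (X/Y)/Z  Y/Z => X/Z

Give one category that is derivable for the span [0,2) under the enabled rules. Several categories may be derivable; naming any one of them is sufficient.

[0,4] S   >
  [0,3] S/NP   <
    [0,2] PP   >
      [0,1] "found" : PP/N
      [1,2] "built" : N
    [2,3] "near" : (S/NP)\PP
  [3,4] "gave" : NP

PP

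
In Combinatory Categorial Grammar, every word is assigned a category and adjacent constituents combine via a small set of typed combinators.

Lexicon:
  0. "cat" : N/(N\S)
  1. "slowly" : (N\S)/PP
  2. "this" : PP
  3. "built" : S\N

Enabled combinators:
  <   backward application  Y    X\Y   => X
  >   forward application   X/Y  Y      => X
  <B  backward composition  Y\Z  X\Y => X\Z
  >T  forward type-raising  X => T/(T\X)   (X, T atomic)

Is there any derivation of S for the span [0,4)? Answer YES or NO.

[0,4] S   <
  [0,3] N   >
    [0,1] "cat" : N/(N\S)
    [1,3] N\S   >
      [1,2] "slowly" : (N\S)/PP
      [2,3] "this" : PP
  [3,4] "built" : S\N

YES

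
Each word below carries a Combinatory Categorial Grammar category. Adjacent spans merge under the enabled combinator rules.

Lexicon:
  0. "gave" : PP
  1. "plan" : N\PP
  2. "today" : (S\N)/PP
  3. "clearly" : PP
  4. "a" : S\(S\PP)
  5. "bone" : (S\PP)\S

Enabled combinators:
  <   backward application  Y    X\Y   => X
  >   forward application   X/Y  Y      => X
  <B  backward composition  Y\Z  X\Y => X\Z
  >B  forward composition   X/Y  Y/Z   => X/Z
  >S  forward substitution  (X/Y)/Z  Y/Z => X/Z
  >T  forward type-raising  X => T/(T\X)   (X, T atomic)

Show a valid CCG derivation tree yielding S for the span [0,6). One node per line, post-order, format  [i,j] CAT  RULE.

[0,6] S   >
  [0,1] S/(S\PP)   >T
    [0,1] "gave" : PP
  [1,6] S\PP   <
    [1,5] S   <
      [1,4] S\PP   <B
        [1,2] "plan" : N\PP
        [2,4] S\N   >
          [2,3] "today" : (S\N)/PP
          [3,4] "clearly" : PP
      [4,5] "a" : S\(S\PP)
    [5,6] "bone" : (S\PP)\S

[0,1] PP  lex  "gave"
[0,1] S/(S\PP)  >T
[1,2] N\PP  lex  "plan"
[2,3] (S\N)/PP  lex  "today"
[3,4] PP  lex  "clearly"
[2,4] S\N  >  k=3
[1,4] S\PP  <B  k=2
[4,5] S\(S\PP)  lex  "a"
[1,5] S  <  k=4
[5,6] (S\PP)\S  lex  "bone"
[1,6] S\PP  <  k=5
[0,6] S  >  k=1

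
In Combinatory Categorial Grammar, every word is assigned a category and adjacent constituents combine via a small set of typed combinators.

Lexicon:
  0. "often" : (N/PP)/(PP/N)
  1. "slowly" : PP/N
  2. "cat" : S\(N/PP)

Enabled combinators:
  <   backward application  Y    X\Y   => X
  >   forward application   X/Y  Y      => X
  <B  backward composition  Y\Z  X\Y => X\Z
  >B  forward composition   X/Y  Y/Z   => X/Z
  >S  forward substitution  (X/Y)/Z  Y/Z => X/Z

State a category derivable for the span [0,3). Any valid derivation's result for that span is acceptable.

[0,3] S   <
  [0,2] N/PP   >
    [0,1] "often" : (N/PP)/(PP/N)
    [1,2] "slowly" : PP/N
  [2,3] "cat" : S\(N/PP)

S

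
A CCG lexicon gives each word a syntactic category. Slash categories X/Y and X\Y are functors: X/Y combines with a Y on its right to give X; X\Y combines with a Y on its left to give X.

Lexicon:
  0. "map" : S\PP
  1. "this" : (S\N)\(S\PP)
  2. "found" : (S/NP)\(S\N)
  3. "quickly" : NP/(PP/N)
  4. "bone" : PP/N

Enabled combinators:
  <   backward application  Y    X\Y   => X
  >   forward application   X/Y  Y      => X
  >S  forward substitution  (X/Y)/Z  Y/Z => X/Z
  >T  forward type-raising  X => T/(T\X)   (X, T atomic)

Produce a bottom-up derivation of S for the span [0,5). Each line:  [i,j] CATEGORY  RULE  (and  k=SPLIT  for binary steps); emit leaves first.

[0,5] S   >
  [0,3] S/NP   <
    [0,2] S\N   <
      [0,1] "map" : S\PP
      [1,2] "this" : (S\N)\(S\PP)
    [2,3] "found" : (S/NP)\(S\N)
  [3,5] NP   >
    [3,4] "quickly" : NP/(PP/N)
    [4,5] "bone" : PP/N

[0,1] S\PP  lex  "map"
[1,2] (S\N)\(S\PP)  lex  "this"
[0,2] S\N  <  k=1
[2,3] (S/NP)\(S\N)  lex  "found"
[0,3] S/NP  <  k=2
[3,4] NP/(PP/N)  lex  "quickly"
[4,5] PP/N  lex  "bone"
[3,5] NP  >  k=4
[0,5] S  >  k=3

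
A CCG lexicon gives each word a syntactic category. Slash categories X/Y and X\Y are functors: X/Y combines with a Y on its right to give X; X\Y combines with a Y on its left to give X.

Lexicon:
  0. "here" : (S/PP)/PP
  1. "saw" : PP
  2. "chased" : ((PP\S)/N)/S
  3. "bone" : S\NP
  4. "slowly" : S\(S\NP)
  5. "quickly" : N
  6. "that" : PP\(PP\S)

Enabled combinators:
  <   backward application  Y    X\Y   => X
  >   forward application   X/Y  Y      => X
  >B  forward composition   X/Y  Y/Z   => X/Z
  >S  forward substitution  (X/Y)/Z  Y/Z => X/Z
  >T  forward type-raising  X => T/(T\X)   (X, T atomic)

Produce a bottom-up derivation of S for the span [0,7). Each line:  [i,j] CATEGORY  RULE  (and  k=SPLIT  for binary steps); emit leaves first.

[0,7] S   >
  [0,2] S/PP   >
    [0,1] "here" : (S/PP)/PP
    [1,2] "saw" : PP
  [2,7] PP   <
    [2,6] PP\S   >
      [2,5] (PP\S)/N   >
        [2,3] "chased" : ((PP\S)/N)/S
        [3,5] S   <
          [3,4] "bone" : S\NP
          [4,5] "slowly" : S\(S\NP)
      [5,6] "quickly" : N
    [6,7] "that" : PP\(PP\S)

[0,1] (S/PP)/PP  lex  "here"
[1,2] PP  lex  "saw"
[0,2] S/PP  >  k=1
[2,3] ((PP\S)/N)/S  lex  "chased"
[3,4] S\NP  lex  "bone"
[4,5] S\(S\NP)  lex  "slowly"
[3,5] S  <  k=4
[2,5] (PP\S)/N  >  k=3
[5,6] N  lex  "quickly"
[2,6] PP\S  >  k=5
[6,7] PP\(PP\S)  lex  "that"
[2,7] PP  <  k=6
[0,7] S  >  k=2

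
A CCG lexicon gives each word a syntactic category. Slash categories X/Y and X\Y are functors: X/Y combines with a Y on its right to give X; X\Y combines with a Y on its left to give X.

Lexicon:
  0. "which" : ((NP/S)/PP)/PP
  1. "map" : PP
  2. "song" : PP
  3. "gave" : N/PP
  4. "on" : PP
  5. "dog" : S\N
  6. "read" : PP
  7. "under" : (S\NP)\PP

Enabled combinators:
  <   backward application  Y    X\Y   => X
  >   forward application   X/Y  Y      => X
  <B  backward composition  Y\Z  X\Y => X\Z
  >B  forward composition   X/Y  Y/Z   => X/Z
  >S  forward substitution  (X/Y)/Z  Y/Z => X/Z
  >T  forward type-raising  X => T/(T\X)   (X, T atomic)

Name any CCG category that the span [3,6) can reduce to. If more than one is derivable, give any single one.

[0,8] S   <
  [0,6] NP   >
    [0,3] NP/S   >
      [0,2] (NP/S)/PP   >
        [0,1] "which" : ((NP/S)/PP)/PP
        [1,2] "map" : PP
      [2,3] "song" : PP
    [3,6] S   <
      [3,5] N   >
        [3,4] "gave" : N/PP
        [4,5] "on" : PP
      [5,6] "dog" : S\N
  [6,8] S\NP   <
    [6,7] "read" : PP
    [7,8] "under" : (S\NP)\PP

S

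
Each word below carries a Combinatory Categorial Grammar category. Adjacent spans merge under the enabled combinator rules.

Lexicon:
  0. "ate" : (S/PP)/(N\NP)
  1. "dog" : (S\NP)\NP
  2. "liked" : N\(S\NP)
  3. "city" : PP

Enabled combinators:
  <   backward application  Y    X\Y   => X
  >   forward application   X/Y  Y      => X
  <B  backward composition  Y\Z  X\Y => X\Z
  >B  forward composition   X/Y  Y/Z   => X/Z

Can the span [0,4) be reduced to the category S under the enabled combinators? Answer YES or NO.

YES

[0,4] S   >
  [0,3] S/PP   >
    [0,1] "ate" : (S/PP)/(N\NP)
    [1,3] N\NP   <B
      [1,2] "dog" : (S\NP)\NP
      [2,3] "liked" : N\(S\NP)
  [3,4] "city" : PP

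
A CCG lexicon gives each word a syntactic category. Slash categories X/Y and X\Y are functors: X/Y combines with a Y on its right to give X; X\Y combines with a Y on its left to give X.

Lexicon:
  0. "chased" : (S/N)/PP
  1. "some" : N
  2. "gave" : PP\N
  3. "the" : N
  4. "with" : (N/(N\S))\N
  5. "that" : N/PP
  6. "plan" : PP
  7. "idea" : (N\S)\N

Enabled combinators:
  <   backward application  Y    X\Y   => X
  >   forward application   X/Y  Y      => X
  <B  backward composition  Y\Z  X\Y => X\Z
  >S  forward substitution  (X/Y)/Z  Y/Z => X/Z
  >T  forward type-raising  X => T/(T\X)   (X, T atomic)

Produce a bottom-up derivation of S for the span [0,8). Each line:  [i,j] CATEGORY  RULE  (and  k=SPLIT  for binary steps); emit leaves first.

[0,8] S   >
  [0,3] S/N   >
    [0,1] "chased" : (S/N)/PP
    [1,3] PP   <
      [1,2] "some" : N
      [2,3] "gave" : PP\N
  [3,8] N   >
    [3,5] N/(N\S)   <
      [3,4] "the" : N
      [4,5] "with" : (N/(N\S))\N
    [5,8] N\S   <
      [5,7] N   >
        [5,6] "that" : N/PP
        [6,7] "plan" : PP
      [7,8] "idea" : (N\S)\N

[0,1] (S/N)/PP  lex  "chased"
[1,2] N  lex  "some"
[2,3] PP\N  lex  "gave"
[1,3] PP  <  k=2
[0,3] S/N  >  k=1
[3,4] N  lex  "the"
[4,5] (N/(N\S))\N  lex  "with"
[3,5] N/(N\S)  <  k=4
[5,6] N/PP  lex  "that"
[6,7] PP  lex  "plan"
[5,7] N  >  k=6
[7,8] (N\S)\N  lex  "idea"
[5,8] N\S  <  k=7
[3,8] N  >  k=5
[0,8] S  >  k=3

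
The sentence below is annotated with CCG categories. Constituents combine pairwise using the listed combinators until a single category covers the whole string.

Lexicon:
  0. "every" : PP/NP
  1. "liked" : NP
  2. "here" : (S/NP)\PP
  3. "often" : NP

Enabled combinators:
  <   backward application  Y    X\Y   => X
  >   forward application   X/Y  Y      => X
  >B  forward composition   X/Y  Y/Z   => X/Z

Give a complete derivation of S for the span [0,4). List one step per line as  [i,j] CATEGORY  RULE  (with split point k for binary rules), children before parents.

[0,1] PP/NP  lex  "every"
[1,2] NP  lex  "liked"
[0,2] PP  >  k=1
[2,3] (S/NP)\PP  lex  "here"
[0,3] S/NP  <  k=2
[3,4] NP  lex  "often"
[0,4] S  >  k=3

[0,4] S   >
  [0,3] S/NP   <
    [0,2] PP   >
      [0,1] "every" : PP/NP
      [1,2] "liked" : NP
    [2,3] "here" : (S/NP)\PP
  [3,4] "often" : NP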